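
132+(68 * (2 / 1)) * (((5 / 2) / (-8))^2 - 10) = -38871 / 32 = -1214.72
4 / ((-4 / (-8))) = 8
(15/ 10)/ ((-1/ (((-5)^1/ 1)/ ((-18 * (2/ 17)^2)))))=-1445/ 48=-30.10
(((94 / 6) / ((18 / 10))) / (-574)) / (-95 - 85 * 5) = 47 / 1611792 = 0.00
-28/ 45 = -0.62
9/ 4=2.25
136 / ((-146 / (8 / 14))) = -272 / 511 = -0.53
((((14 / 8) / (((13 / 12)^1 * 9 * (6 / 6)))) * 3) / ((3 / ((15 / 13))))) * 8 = 280 / 169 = 1.66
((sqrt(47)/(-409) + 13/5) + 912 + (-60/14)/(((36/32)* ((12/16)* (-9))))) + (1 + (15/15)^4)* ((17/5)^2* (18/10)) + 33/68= 4613541887/4819500 - sqrt(47)/409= 957.25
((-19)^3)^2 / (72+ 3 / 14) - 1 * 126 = 658514948 / 1011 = 651350.10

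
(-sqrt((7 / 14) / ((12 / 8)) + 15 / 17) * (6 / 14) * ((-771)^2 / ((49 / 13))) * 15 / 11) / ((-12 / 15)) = 579579975 * sqrt(3162) / 256564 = 127027.74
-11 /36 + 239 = 8593 /36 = 238.69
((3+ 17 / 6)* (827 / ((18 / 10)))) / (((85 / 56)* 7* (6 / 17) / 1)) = 57890 / 81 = 714.69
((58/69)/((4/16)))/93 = 232/6417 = 0.04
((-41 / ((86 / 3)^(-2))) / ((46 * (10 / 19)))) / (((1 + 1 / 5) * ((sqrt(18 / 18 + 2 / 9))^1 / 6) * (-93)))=67.68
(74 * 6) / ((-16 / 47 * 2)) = -5217 / 8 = -652.12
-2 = -2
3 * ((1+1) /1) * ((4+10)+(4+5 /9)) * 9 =1002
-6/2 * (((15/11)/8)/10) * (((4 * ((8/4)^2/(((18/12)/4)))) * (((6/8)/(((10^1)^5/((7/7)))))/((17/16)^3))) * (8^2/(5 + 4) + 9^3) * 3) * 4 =-162816/1351075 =-0.12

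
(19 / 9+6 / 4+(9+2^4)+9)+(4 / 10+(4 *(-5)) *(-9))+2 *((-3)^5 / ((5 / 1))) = 10873 / 90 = 120.81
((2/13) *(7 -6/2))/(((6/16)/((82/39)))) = 5248/1521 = 3.45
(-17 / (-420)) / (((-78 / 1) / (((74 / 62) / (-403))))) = 629 / 409270680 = 0.00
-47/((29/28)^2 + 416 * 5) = -0.02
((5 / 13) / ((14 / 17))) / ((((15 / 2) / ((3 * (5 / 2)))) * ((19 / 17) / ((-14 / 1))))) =-1445 / 247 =-5.85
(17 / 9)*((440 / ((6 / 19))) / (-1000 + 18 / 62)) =-129580 / 49221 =-2.63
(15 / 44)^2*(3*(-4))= -1.39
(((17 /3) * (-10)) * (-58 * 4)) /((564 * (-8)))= -2465 /846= -2.91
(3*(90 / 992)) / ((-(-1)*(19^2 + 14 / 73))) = 3285 / 4359344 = 0.00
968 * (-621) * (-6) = 3606768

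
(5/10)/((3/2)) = 1/3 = 0.33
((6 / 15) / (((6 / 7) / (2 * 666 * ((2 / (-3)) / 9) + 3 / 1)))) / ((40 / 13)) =-26117 / 1800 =-14.51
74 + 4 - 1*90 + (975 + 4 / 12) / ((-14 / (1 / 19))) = -47 / 3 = -15.67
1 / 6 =0.17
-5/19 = -0.26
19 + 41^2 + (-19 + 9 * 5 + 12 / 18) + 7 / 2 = 10381 / 6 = 1730.17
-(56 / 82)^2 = -784 / 1681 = -0.47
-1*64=-64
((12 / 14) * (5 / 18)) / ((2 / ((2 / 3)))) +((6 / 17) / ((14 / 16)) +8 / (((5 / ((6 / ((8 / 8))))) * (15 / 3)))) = 64333 / 26775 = 2.40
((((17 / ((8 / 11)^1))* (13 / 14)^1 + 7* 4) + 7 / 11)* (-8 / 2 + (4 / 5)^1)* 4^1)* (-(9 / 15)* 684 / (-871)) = -509068368 / 1676675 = -303.62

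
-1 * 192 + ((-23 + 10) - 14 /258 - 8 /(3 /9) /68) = -450458 /2193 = -205.41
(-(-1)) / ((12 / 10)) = 5 / 6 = 0.83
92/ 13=7.08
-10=-10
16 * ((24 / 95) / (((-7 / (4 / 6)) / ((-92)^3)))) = 199344128 / 665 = 299765.61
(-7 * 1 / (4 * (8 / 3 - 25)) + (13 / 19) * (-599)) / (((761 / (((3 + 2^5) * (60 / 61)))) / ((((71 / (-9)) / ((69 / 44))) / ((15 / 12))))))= 912559075120 / 12232444131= 74.60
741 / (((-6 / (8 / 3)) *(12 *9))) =-247 / 81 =-3.05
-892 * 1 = -892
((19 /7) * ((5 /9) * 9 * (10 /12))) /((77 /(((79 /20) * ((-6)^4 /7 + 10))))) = 5125915 /45276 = 113.21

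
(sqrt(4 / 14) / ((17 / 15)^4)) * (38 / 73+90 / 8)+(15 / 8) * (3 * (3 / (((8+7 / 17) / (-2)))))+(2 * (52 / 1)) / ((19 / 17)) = 24856875 * sqrt(14) / 24388132+967691 / 10868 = 92.85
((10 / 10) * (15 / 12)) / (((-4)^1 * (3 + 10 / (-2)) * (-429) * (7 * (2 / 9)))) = -15 / 64064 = -0.00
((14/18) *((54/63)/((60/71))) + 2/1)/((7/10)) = 3.98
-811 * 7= -5677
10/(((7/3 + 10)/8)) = 240/37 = 6.49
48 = 48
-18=-18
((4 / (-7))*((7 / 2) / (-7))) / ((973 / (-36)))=-72 / 6811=-0.01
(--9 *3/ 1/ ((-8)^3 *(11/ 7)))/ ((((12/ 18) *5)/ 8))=-0.08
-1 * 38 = -38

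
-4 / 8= -1 / 2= -0.50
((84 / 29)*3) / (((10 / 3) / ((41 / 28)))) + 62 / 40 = 5.37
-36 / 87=-0.41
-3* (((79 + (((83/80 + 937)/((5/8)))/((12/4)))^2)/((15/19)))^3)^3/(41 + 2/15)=-1843313942927960927466861559251819164806946144893032564461687627625139119775538460532672590034235071/778998541871206462383270263671875000000000000000000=-2366261095303462153149745000000000000000000000000.00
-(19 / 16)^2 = -361 / 256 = -1.41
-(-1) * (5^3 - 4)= 121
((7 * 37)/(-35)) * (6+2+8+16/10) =-130.24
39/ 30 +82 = 833/ 10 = 83.30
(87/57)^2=841/361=2.33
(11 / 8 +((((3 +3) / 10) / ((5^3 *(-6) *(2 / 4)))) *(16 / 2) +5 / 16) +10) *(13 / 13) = 116747 / 10000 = 11.67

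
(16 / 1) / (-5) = -16 / 5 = -3.20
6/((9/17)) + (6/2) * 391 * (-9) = -31637/3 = -10545.67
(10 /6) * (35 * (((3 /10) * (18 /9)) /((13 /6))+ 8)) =18830 /39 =482.82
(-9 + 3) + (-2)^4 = 10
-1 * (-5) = 5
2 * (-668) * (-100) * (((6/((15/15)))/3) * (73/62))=9752800/31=314606.45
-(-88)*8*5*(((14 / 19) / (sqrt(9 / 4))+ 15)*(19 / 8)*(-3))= -388520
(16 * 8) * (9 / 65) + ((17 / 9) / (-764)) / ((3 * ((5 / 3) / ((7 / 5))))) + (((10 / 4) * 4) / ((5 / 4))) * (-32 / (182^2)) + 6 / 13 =25873883881 / 1423503900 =18.18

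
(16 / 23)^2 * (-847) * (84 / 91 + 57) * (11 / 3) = -598673152 / 6877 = -87054.41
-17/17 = -1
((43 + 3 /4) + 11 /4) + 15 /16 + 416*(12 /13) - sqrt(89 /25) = 6903 /16 - sqrt(89) /5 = 429.55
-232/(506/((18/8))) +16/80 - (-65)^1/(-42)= -126409/53130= -2.38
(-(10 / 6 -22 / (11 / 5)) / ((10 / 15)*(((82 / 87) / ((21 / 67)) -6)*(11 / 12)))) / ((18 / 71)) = -1080975 / 60148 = -17.97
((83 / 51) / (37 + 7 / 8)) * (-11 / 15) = -7304 / 231795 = -0.03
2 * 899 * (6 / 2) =5394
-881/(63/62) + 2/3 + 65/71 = -3871085/4473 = -865.43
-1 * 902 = -902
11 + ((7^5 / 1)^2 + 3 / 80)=22598020803 / 80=282475260.04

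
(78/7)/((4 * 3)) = 13/14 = 0.93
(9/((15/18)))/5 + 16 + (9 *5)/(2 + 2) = 29.41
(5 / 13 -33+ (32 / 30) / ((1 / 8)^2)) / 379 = 6952 / 73905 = 0.09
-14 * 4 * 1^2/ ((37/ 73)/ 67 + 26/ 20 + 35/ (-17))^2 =-38715172210400/ 390186373201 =-99.22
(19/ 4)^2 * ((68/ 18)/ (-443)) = -6137/ 31896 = -0.19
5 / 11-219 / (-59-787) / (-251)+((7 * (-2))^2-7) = 147508885 / 778602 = 189.45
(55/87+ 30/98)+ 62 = 268306/4263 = 62.94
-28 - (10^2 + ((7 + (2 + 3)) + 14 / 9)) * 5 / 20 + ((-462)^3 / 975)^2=19448309023655393 / 1901250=10229222366.16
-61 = -61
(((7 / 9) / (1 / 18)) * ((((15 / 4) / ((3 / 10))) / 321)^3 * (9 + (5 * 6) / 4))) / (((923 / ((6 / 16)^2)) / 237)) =285140625 / 578925920768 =0.00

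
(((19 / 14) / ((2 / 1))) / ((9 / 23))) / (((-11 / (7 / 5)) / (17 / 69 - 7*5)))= 2071 / 270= 7.67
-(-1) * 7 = 7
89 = 89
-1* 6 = -6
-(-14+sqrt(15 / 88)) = 14-sqrt(330) / 44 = 13.59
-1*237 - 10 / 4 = -479 / 2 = -239.50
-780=-780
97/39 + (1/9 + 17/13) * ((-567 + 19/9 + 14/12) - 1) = -841076/1053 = -798.74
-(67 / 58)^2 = -4489 / 3364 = -1.33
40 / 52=10 / 13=0.77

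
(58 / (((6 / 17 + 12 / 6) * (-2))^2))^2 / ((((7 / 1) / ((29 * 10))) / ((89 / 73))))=346.46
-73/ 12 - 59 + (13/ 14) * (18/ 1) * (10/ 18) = -4687/ 84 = -55.80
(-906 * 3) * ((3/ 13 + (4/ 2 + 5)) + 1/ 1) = -290826/ 13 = -22371.23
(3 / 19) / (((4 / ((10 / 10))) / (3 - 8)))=-15 / 76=-0.20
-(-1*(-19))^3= -6859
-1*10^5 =-100000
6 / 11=0.55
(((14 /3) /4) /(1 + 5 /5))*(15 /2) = 35 /8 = 4.38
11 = 11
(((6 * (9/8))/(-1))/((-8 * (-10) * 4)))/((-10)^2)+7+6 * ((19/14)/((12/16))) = 15999811/896000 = 17.86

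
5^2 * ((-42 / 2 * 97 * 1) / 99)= -16975 / 33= -514.39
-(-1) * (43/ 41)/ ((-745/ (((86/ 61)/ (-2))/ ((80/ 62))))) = 57319/ 74529800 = 0.00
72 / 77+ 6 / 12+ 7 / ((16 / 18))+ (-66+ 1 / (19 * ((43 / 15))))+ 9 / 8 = -6988759 / 125818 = -55.55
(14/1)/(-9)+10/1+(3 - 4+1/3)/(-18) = 229/27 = 8.48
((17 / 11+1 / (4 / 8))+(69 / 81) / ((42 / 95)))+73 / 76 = 6.43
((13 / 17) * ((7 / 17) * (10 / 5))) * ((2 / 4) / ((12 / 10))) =0.26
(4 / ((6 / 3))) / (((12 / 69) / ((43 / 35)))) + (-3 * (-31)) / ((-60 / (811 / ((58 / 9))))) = -1469159 / 8120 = -180.93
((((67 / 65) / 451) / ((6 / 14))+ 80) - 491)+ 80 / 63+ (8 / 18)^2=-6807000934 / 16621605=-409.53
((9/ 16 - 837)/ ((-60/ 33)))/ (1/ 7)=1030491/ 320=3220.28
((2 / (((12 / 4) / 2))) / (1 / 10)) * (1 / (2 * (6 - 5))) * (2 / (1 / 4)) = 160 / 3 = 53.33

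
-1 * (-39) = 39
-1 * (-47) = 47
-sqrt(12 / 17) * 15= -30 * sqrt(51) / 17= -12.60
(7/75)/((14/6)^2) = 3/175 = 0.02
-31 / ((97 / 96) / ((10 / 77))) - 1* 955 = -7162655 / 7469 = -958.98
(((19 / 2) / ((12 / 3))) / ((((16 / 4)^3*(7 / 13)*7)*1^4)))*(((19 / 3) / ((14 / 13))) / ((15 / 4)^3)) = 61009 / 55566000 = 0.00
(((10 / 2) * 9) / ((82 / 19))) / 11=855 / 902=0.95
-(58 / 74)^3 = -24389 / 50653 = -0.48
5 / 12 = 0.42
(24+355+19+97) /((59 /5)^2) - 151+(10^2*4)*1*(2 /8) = -165156 /3481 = -47.44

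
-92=-92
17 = 17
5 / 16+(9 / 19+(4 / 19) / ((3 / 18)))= 623 / 304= 2.05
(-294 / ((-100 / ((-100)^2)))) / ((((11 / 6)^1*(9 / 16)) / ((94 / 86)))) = 14739200 / 473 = 31161.10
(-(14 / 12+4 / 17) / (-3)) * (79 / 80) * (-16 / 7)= -11297 / 10710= -1.05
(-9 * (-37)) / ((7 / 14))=666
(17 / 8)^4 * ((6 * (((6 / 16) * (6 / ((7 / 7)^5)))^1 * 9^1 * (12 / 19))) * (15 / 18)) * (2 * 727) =73774516905 / 38912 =1895932.28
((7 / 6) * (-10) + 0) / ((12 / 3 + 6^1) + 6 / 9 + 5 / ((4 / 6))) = -70 / 109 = -0.64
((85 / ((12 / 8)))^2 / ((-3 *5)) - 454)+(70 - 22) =-16742 / 27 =-620.07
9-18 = -9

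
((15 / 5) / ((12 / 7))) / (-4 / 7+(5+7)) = 49 / 320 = 0.15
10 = 10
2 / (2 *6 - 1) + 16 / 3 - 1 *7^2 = -1435 / 33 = -43.48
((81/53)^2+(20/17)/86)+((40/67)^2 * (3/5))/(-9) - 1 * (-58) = 60.33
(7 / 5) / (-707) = -1 / 505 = -0.00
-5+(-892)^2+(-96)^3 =-89077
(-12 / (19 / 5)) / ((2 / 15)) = -450 / 19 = -23.68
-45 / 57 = -0.79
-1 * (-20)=20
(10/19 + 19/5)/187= 411/17765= 0.02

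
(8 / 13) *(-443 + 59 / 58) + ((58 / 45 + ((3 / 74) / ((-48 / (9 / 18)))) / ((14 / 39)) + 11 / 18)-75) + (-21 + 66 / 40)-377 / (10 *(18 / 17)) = -44999082407 / 112484736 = -400.05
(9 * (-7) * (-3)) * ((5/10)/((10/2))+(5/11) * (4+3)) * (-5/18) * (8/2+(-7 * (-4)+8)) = -75810/11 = -6891.82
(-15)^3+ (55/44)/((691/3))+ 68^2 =3452251/2764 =1249.01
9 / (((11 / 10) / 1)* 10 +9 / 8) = 72 / 97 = 0.74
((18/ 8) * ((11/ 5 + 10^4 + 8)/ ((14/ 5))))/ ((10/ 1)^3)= 450459/ 56000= 8.04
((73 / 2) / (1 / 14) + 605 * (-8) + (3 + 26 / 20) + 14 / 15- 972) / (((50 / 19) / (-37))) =111687719 / 1500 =74458.48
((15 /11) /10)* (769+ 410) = 3537 /22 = 160.77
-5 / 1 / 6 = -5 / 6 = -0.83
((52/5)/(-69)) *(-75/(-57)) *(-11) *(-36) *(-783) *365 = 9808484400/437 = 22445044.39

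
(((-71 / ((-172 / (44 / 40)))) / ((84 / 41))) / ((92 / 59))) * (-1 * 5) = -0.71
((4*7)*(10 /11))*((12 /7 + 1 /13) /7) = 6520 /1001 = 6.51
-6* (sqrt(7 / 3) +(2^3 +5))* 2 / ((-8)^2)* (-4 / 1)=sqrt(21) / 4 +39 / 4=10.90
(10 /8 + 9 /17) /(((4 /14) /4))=847 /34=24.91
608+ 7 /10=6087 /10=608.70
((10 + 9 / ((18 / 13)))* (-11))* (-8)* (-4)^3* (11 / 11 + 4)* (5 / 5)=-464640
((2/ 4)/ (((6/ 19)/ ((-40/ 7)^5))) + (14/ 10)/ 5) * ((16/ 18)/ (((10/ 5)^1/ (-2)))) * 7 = 97277176424/ 1620675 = 60022.63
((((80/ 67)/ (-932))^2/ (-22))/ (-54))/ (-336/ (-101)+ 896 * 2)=2525/ 3281125007428884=0.00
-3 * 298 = -894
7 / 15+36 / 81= 41 / 45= 0.91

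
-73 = -73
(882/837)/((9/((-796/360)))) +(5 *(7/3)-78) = -66.59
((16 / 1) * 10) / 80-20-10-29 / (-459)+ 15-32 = -20626 / 459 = -44.94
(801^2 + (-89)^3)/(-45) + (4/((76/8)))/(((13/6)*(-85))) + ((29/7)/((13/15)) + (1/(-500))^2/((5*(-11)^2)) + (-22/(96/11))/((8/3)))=451970083791413171/320089770000000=1412.01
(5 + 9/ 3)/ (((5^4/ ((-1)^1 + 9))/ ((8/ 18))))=256/ 5625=0.05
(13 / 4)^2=169 / 16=10.56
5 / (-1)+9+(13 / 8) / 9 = 301 / 72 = 4.18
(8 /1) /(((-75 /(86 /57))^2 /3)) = 0.01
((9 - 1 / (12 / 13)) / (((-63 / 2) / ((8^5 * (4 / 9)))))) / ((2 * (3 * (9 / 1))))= -3112960 / 45927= -67.78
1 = 1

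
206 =206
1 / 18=0.06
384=384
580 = 580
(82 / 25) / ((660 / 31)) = 1271 / 8250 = 0.15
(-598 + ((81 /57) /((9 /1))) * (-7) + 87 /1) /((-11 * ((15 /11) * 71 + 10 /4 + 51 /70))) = 170275 /365921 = 0.47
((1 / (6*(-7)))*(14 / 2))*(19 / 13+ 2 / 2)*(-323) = 5168 / 39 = 132.51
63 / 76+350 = 26663 / 76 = 350.83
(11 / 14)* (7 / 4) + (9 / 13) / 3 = 167 / 104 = 1.61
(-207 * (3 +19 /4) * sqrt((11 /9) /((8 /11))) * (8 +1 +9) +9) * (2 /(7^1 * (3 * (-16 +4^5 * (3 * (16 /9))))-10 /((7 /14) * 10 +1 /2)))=-0.65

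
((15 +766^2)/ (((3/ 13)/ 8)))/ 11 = 61024184/ 33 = 1849217.70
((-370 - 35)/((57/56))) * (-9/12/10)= 567/19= 29.84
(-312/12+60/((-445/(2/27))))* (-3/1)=20834/267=78.03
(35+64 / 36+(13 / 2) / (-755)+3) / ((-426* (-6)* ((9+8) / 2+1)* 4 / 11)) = 5945093 / 1319969520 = 0.00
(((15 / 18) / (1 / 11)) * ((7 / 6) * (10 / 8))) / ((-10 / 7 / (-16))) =2695 / 18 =149.72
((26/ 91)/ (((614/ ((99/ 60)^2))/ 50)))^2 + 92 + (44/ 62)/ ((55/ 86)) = 4265775935003/ 45812553920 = 93.11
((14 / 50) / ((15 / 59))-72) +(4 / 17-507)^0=-26212 / 375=-69.90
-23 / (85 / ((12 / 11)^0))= -23 / 85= -0.27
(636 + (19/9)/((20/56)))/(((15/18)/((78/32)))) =187759/100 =1877.59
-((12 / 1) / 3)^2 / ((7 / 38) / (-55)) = 33440 / 7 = 4777.14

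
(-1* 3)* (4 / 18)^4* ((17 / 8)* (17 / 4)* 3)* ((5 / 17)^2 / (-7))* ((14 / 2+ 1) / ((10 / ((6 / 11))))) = 20 / 18711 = 0.00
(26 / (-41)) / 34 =-13 / 697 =-0.02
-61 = -61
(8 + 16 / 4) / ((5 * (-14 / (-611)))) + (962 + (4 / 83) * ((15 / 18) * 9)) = 3099938 / 2905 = 1067.10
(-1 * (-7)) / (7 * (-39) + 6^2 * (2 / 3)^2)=-7 / 257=-0.03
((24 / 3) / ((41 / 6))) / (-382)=-24 / 7831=-0.00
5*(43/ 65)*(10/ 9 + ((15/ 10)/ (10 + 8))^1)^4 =147008443/ 21835008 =6.73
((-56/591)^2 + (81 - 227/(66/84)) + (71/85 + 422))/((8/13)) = 228127395587/653155470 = 349.27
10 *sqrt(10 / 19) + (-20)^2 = 10 *sqrt(190) / 19 + 400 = 407.25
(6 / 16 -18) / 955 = -141 / 7640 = -0.02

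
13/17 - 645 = -10952/17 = -644.24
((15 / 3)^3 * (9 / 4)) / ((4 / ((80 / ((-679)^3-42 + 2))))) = -5625 / 313046879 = -0.00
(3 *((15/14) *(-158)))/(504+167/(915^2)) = -2976334875/2953730969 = -1.01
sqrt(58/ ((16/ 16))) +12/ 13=12/ 13 +sqrt(58)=8.54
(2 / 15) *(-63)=-42 / 5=-8.40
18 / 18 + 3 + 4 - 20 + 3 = -9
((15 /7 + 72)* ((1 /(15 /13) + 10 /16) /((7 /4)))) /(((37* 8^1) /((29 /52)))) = 898043 /7542080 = 0.12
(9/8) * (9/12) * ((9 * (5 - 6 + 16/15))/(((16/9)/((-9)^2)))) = 59049/2560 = 23.07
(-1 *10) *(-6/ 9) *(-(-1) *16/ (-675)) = -0.16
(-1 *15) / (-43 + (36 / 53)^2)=42135 / 119491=0.35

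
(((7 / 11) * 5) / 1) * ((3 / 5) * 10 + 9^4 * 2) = 459480 / 11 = 41770.91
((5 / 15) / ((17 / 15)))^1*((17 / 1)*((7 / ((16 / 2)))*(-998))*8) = -34930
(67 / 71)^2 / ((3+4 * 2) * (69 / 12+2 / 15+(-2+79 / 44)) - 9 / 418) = 28146030 / 1973707771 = 0.01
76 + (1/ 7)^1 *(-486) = 46/ 7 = 6.57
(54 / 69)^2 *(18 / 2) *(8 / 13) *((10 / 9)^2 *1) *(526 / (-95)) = -3029760 / 130663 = -23.19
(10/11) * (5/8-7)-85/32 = -2975/352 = -8.45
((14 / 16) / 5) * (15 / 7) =3 / 8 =0.38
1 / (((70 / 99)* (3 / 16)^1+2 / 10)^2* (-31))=-1742400 / 5974351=-0.29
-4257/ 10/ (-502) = 0.85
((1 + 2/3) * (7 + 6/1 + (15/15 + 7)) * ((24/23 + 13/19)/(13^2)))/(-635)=-5285/9379331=-0.00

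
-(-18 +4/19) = 338/19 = 17.79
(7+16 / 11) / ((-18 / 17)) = -527 / 66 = -7.98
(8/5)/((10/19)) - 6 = -74/25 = -2.96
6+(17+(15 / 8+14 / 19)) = 3893 / 152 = 25.61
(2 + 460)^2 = 213444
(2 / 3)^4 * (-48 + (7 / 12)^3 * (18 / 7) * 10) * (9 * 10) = -20590 / 27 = -762.59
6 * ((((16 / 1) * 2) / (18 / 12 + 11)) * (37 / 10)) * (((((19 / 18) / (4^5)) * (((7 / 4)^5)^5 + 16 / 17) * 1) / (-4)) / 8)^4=16081707865005928377035403768054721069206839043958717532299747133171617116688792853896629347077 / 130559459650063460432622975225293407149474992254996034913383747797986318758870777856000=123175355.57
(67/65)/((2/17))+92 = 13099/130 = 100.76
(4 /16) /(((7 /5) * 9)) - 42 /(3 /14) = -49387 /252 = -195.98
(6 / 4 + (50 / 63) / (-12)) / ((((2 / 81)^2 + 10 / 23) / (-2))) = -1514619 / 229957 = -6.59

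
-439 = -439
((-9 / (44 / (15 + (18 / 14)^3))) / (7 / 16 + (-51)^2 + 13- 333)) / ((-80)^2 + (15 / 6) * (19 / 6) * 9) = -76896 / 324093893165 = -0.00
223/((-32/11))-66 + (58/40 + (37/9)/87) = -17684399/125280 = -141.16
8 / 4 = 2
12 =12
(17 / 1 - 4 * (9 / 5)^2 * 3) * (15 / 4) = -1641 / 20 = -82.05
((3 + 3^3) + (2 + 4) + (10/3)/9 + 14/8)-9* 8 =-3659/108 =-33.88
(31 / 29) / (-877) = -31 / 25433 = -0.00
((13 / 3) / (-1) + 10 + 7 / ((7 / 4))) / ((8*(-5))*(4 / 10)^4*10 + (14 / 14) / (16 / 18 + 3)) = -5075 / 5241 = -0.97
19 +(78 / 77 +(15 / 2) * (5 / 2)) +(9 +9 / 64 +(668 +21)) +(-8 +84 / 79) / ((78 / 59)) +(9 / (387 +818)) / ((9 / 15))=2677282085117 / 3659143488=731.67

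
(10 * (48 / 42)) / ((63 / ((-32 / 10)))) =-256 / 441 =-0.58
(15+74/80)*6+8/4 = 1951/20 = 97.55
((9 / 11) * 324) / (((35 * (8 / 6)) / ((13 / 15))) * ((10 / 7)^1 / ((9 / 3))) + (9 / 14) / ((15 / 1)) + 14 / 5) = 7960680 / 855371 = 9.31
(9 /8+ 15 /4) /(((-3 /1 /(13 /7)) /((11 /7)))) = -1859 /392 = -4.74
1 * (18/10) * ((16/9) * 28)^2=200704/45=4460.09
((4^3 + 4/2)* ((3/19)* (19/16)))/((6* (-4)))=-33/64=-0.52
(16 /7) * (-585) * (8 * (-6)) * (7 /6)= 74880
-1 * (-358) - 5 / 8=2859 / 8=357.38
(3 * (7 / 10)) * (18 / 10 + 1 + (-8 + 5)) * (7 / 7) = -21 / 50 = -0.42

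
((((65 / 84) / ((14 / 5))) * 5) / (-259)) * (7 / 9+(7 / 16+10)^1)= -2624375 / 43860096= -0.06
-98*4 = -392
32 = 32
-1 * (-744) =744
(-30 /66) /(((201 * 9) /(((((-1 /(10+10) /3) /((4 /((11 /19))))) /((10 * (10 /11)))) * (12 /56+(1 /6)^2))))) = 671 /41575161600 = 0.00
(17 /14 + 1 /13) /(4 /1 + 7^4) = 47 /87542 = 0.00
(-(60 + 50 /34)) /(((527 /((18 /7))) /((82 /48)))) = -128535 /250852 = -0.51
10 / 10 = 1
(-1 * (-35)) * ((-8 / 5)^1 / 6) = -28 / 3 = -9.33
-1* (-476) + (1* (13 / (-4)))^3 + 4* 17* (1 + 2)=41323 / 64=645.67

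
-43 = -43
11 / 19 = 0.58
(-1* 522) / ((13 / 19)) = -9918 / 13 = -762.92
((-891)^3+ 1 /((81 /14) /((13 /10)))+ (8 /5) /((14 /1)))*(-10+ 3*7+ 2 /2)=-8021325987296 /945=-8488175647.93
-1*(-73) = 73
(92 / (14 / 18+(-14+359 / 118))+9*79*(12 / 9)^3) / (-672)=-6795913 / 2724372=-2.49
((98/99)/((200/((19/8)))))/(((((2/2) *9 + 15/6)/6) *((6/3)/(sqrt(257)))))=931 *sqrt(257)/303600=0.05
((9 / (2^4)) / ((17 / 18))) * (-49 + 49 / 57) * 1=-9261 / 323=-28.67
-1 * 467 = -467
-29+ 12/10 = -27.80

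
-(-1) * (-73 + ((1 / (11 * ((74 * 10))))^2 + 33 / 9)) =-13781996797 / 198778800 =-69.33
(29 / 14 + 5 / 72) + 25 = 13679 / 504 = 27.14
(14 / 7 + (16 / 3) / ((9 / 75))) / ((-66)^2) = 19 / 1782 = 0.01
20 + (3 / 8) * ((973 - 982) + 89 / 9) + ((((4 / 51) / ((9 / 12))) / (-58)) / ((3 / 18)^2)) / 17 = 511145 / 25143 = 20.33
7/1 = 7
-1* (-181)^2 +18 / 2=-32752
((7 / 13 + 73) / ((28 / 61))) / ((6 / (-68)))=-495686 / 273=-1815.70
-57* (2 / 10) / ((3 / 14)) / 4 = -133 / 10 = -13.30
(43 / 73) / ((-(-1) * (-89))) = -43 / 6497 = -0.01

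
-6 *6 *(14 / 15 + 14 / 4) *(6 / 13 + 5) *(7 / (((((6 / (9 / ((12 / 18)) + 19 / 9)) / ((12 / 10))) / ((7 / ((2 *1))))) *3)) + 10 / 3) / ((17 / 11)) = -1617198737 / 99450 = -16261.43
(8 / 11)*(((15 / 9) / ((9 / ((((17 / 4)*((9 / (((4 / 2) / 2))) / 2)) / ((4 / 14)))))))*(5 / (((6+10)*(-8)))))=-2975 / 8448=-0.35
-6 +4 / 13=-74 / 13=-5.69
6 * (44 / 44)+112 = 118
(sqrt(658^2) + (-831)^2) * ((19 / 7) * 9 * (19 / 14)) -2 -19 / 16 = 17966161749 / 784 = 22916022.64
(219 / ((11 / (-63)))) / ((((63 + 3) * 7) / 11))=-657 / 22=-29.86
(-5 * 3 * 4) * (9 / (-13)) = 540 / 13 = 41.54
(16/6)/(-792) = -1/297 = -0.00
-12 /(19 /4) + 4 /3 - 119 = -6851 /57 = -120.19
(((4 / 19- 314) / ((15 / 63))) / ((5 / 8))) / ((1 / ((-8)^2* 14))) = -1889364.08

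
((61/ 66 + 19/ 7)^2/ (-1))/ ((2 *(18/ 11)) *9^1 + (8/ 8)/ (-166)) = -234538163/ 521705646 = -0.45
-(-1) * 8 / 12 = 0.67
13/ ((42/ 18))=39/ 7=5.57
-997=-997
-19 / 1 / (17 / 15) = -285 / 17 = -16.76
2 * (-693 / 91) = -198 / 13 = -15.23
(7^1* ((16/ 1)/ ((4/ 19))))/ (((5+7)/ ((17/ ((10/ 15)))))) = 2261/ 2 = 1130.50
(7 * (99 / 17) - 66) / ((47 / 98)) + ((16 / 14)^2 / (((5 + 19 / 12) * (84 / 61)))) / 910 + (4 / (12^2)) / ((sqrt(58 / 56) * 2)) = -518339934022 / 9850978865 + sqrt(203) / 1044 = -52.60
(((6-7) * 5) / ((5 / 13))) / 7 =-13 / 7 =-1.86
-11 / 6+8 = 37 / 6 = 6.17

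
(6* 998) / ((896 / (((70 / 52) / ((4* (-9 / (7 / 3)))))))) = -17465 / 29952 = -0.58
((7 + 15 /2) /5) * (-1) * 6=-87 /5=-17.40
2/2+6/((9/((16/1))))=35/3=11.67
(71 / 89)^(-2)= 1.57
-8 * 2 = -16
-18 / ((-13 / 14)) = 19.38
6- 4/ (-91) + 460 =42410/ 91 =466.04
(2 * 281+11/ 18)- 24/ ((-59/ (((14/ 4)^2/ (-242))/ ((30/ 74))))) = 361450631/ 642510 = 562.56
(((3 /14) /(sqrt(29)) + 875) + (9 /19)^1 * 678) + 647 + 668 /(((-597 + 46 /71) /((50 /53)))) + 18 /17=3 * sqrt(29) /406 + 1335987930586 /724835579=1843.20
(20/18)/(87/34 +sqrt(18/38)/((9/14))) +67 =72099461/1067723 - 161840 * sqrt(19)/3203169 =67.31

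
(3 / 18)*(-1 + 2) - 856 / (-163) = 5299 / 978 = 5.42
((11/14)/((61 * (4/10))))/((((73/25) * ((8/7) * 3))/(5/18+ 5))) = 130625/7694784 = 0.02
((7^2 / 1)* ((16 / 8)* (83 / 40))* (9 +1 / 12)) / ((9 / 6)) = 443303 / 360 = 1231.40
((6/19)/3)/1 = 2/19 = 0.11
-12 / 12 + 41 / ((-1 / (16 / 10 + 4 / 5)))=-497 / 5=-99.40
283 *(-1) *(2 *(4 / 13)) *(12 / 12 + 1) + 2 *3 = -4450 / 13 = -342.31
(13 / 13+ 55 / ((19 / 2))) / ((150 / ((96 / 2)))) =1032 / 475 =2.17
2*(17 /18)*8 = 136 /9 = 15.11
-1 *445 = -445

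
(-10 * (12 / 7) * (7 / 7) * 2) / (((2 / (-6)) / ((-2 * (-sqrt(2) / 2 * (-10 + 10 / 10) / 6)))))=-1080 * sqrt(2) / 7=-218.19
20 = 20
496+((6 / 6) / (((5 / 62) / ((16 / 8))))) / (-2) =2418 / 5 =483.60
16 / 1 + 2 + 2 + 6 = 26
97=97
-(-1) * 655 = 655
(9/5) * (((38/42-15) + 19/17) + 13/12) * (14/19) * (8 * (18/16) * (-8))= 366876/323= 1135.84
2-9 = -7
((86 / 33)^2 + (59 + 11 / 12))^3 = 24535880174192941 / 82653950016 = 296850.67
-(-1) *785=785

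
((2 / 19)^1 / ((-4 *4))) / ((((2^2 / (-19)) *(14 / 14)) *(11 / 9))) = 9 / 352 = 0.03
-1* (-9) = 9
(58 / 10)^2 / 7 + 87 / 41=49706 / 7175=6.93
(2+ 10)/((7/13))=156/7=22.29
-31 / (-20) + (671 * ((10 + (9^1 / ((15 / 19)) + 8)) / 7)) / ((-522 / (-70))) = 660277 / 1740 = 379.47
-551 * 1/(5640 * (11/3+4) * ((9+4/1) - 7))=-551/259440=-0.00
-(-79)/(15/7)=553/15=36.87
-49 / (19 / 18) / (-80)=441 / 760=0.58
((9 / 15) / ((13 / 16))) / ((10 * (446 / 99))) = 1188 / 72475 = 0.02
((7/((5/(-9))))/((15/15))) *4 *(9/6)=-75.60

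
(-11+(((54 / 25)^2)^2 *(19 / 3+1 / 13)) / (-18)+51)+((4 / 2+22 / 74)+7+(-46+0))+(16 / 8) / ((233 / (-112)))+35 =10361096337 / 350228125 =29.58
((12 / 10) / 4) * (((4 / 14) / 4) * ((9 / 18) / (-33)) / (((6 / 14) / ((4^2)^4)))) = -8192 / 165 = -49.65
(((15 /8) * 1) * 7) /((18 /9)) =105 /16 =6.56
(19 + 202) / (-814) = -221 / 814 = -0.27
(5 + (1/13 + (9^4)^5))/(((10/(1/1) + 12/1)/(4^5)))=80921421295482918133248/143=565884065003377049882.85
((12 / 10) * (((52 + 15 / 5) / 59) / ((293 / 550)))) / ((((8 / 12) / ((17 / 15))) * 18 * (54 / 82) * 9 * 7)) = 421685 / 88215561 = 0.00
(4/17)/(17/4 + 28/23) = 368/8551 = 0.04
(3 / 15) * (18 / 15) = 6 / 25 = 0.24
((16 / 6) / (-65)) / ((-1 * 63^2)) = 8 / 773955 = 0.00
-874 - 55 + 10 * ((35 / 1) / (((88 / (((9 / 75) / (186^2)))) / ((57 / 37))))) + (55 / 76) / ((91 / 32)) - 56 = -10655081504043 / 10820137328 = -984.75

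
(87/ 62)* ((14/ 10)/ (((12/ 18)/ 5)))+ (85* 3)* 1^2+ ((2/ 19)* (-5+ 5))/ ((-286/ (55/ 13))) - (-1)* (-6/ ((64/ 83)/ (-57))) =707559/ 992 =713.27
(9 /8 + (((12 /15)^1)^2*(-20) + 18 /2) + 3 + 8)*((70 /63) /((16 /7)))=259 /64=4.05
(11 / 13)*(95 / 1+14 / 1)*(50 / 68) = 29975 / 442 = 67.82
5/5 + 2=3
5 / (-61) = -5 / 61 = -0.08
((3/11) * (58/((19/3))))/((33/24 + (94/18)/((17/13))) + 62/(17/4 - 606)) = 1537899696/3242184605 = 0.47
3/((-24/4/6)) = -3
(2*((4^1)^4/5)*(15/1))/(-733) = -1536/733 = -2.10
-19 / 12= -1.58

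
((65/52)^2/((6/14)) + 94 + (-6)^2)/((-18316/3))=-6415/293056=-0.02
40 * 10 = 400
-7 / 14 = -1 / 2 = -0.50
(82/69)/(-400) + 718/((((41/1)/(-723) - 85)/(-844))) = 755777757433/106080600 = 7124.56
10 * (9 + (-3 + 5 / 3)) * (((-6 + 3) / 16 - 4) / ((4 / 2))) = -7705 / 48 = -160.52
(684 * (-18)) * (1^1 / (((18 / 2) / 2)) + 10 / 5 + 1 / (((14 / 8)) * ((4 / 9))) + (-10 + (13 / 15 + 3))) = 1131336 / 35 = 32323.89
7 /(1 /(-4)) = -28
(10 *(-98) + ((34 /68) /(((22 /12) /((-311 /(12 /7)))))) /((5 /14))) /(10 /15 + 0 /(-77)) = -369117 /220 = -1677.80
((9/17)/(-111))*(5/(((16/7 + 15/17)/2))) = -210/13949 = -0.02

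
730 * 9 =6570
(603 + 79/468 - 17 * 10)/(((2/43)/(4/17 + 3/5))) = 618913319/79560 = 7779.20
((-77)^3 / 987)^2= 4253517961 / 19881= 213948.89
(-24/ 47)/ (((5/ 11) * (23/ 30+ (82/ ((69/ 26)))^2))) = -2513808/ 2138064827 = -0.00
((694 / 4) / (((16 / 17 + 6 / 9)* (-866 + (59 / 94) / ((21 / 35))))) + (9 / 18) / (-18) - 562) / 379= -1.48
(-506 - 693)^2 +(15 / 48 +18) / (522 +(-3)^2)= 12213858389 / 8496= 1437601.03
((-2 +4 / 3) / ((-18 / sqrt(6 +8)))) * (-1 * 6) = -2 * sqrt(14) / 9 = -0.83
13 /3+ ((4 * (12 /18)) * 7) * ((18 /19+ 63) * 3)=204367 /57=3585.39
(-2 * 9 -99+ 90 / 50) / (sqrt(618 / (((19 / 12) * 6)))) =-14.28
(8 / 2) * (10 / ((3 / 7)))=93.33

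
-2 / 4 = -1 / 2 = -0.50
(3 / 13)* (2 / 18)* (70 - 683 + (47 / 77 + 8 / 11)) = -47098 / 3003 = -15.68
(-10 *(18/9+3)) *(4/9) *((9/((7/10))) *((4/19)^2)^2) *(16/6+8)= -16384000/2736741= -5.99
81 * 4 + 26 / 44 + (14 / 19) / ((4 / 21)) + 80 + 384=165624 / 209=792.46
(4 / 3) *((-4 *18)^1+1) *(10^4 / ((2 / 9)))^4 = -388192500000000000000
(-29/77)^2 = 841/5929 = 0.14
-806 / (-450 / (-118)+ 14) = -47554 / 1051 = -45.25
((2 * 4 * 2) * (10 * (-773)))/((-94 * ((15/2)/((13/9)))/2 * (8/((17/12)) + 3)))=10933312/186543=58.61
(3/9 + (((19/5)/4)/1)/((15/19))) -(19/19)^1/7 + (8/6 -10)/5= -713/2100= -0.34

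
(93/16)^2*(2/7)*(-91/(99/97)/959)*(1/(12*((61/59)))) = -71497439/988399104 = -0.07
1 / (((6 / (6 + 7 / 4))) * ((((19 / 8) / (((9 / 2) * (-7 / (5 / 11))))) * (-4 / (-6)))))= -21483 / 380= -56.53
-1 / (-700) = 1 / 700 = 0.00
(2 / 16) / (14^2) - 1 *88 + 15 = -114463 / 1568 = -73.00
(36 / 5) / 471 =12 / 785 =0.02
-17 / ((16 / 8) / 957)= -16269 / 2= -8134.50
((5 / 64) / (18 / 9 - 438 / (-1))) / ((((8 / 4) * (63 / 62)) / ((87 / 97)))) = 899 / 11472384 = 0.00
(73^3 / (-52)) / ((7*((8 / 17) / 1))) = -6613289 / 2912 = -2271.05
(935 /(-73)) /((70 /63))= -1683 /146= -11.53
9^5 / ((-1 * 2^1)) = -59049 / 2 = -29524.50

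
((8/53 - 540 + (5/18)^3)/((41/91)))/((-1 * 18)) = 15184128869/228112848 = 66.56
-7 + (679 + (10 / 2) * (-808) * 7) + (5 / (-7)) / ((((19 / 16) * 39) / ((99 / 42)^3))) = -16372961366 / 593047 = -27608.20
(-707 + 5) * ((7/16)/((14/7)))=-2457/16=-153.56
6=6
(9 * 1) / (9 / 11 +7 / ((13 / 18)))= 143 / 167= 0.86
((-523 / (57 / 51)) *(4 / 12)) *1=-8891 / 57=-155.98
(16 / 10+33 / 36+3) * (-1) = -331 / 60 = -5.52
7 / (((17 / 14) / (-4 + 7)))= 294 / 17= 17.29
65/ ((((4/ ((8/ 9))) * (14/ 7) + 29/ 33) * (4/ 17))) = 36465/ 1304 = 27.96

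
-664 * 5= -3320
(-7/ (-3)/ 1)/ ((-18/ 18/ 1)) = -7/ 3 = -2.33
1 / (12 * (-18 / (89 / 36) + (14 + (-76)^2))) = 89 / 6175944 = 0.00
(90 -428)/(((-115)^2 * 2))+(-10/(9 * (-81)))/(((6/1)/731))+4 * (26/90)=81389992/28923075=2.81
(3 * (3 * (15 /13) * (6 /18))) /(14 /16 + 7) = 40 /91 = 0.44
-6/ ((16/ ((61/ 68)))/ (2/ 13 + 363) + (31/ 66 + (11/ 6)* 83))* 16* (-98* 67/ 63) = 95084414656/ 1451027049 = 65.53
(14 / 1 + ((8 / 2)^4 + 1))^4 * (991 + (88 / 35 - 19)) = 5256121229884.23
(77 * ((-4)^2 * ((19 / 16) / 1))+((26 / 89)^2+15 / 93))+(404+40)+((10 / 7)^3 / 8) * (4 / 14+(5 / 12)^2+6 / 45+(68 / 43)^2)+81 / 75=7493461450270732637 / 3924400109036400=1909.45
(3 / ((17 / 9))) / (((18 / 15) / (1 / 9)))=5 / 34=0.15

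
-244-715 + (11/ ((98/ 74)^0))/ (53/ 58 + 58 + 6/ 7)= -23267587/ 24267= -958.82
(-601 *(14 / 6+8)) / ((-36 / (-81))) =-55893 / 4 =-13973.25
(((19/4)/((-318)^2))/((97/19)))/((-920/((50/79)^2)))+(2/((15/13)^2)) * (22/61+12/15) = 149752965630962771/85889055678444000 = 1.74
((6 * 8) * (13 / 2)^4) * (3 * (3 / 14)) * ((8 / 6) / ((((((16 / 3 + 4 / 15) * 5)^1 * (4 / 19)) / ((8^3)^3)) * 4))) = 20484691329024 / 49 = 418054925082.12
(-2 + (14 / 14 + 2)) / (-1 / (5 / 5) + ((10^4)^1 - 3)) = 1 / 9996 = 0.00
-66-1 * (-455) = 389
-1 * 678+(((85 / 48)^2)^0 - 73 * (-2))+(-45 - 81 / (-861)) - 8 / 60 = -2479849 / 4305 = -576.04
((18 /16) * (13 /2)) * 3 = 351 /16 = 21.94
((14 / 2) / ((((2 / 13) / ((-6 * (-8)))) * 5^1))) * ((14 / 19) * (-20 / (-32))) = 3822 / 19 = 201.16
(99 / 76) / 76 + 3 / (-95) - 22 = -22.01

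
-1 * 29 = -29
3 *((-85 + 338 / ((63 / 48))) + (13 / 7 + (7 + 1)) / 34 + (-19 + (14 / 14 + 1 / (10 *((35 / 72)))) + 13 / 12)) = 5572869 / 11900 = 468.31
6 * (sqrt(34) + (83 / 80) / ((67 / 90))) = 2241 / 268 + 6 * sqrt(34) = 43.35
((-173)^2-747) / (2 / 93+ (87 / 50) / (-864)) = 13026844800 / 8701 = 1497166.39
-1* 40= -40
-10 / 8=-5 / 4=-1.25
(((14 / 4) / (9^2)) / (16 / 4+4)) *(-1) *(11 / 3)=-77 / 3888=-0.02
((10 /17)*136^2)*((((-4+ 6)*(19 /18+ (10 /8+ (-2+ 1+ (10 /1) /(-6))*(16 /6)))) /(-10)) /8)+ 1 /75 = 294103 /225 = 1307.12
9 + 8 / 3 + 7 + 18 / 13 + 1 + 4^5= 40757 / 39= 1045.05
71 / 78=0.91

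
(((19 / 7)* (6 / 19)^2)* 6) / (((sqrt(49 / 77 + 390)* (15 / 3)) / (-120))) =-5184* sqrt(47267) / 571501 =-1.97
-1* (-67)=67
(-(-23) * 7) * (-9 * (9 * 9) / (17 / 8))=-55232.47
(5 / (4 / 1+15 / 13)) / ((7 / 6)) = 390 / 469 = 0.83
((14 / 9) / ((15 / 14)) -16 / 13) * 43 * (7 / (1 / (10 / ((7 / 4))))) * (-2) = -266944 / 351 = -760.52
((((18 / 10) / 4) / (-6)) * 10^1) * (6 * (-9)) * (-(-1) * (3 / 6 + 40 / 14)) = 3807 / 28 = 135.96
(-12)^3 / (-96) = 18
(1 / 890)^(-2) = 792100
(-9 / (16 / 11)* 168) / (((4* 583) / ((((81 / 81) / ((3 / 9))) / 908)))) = -567 / 384992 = -0.00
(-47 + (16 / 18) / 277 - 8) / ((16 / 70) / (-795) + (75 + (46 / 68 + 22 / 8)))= -86473384900 / 123312240411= -0.70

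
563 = 563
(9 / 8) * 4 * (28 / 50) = 63 / 25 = 2.52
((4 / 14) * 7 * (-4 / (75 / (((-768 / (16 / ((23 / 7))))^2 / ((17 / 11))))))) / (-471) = 11917312 / 3269525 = 3.64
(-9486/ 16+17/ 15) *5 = -71009/ 24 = -2958.71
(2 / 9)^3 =8 / 729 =0.01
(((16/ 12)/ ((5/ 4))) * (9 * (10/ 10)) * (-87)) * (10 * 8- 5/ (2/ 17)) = -31320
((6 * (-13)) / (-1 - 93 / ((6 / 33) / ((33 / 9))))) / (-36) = -13 / 11259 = -0.00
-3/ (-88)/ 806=3/ 70928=0.00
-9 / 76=-0.12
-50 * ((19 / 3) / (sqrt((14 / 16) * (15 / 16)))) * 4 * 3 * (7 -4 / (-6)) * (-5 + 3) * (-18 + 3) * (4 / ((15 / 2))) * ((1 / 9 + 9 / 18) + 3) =-72716800 * sqrt(210) / 567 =-1858494.79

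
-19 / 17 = -1.12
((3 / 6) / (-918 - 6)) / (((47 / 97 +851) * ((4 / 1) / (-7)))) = 97 / 87219264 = 0.00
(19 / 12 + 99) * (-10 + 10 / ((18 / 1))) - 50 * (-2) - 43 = -96439 / 108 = -892.95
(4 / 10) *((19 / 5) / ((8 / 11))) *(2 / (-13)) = -209 / 650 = -0.32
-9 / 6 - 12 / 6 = -7 / 2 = -3.50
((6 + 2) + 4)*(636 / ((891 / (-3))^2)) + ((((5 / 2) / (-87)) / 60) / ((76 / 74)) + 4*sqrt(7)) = 7435675 / 86405616 + 4*sqrt(7) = 10.67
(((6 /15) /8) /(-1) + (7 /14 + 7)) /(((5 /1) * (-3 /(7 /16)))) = -1043 /4800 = -0.22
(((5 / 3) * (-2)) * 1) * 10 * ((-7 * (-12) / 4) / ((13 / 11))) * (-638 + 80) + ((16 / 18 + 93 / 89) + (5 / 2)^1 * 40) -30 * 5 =3441076087 / 10413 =330459.63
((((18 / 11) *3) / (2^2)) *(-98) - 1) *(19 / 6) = -12673 / 33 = -384.03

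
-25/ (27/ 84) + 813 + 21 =6806/ 9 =756.22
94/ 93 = 1.01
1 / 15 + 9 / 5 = 28 / 15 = 1.87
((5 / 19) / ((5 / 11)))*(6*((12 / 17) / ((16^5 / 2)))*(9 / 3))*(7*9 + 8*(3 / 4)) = 20493 / 21168128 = 0.00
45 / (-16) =-45 / 16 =-2.81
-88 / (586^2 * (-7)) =22 / 600943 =0.00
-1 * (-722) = 722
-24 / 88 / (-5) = 3 / 55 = 0.05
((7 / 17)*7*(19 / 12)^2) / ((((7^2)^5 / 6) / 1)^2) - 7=-775124872605373363 / 110732124657910532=-7.00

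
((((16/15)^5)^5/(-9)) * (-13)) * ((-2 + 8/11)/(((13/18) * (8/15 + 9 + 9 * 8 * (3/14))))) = -248459517644732962693353828253696/485344288723689973354339599609375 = -0.51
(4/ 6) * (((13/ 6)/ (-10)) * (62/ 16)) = -403/ 720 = -0.56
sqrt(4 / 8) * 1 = sqrt(2) / 2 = 0.71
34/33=1.03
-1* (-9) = 9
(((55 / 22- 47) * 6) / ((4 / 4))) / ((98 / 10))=-1335 / 49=-27.24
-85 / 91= -0.93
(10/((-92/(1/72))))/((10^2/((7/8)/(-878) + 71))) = -498697/465269760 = -0.00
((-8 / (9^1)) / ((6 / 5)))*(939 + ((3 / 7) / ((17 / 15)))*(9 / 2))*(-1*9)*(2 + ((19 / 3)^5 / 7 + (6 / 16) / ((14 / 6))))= 9142574.65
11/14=0.79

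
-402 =-402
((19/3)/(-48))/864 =-19/124416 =-0.00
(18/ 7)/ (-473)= -18/ 3311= -0.01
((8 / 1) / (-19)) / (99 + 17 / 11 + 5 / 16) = -1408 / 337269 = -0.00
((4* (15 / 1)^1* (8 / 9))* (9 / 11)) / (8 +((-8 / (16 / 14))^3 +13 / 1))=-240 / 1771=-0.14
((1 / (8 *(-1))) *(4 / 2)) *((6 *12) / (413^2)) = -0.00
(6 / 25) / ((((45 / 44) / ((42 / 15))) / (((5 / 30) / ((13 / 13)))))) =0.11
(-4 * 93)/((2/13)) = -2418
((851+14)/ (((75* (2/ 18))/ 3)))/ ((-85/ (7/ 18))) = -1211/ 850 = -1.42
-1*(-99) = 99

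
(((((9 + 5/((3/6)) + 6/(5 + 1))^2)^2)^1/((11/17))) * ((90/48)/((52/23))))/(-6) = -4887500/143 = -34178.32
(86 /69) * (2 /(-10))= -86 /345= -0.25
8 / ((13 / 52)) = 32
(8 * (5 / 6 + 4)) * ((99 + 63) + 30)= 7424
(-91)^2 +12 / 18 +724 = 27017 / 3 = 9005.67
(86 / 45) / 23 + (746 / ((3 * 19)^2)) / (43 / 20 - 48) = 2972598 / 38069255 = 0.08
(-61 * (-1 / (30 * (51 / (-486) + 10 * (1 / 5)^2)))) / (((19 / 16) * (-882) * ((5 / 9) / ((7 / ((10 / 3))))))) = -19764 / 794675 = -0.02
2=2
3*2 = 6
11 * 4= 44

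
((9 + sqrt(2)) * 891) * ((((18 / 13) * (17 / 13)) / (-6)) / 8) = -408969 / 1352-45441 * sqrt(2) / 1352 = -350.02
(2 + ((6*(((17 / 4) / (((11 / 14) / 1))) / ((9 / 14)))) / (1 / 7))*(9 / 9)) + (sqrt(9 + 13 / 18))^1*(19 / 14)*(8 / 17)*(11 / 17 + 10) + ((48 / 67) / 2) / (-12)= 34390*sqrt(14) / 6069 + 785710 / 2211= 376.57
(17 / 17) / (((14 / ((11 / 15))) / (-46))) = -253 / 105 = -2.41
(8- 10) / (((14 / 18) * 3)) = -6 / 7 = -0.86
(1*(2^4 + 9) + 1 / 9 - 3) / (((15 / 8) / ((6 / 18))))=1592 / 405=3.93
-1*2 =-2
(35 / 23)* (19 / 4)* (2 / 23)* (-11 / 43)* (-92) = 14630 / 989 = 14.79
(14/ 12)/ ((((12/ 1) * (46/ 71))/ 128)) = 3976/ 207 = 19.21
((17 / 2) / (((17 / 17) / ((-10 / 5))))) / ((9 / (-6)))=34 / 3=11.33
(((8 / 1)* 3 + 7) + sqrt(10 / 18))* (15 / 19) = 5* sqrt(5) / 19 + 465 / 19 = 25.06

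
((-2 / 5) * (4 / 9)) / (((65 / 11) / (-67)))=2.02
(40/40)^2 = 1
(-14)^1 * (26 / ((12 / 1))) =-91 / 3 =-30.33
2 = 2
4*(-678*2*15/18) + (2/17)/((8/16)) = -76836/17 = -4519.76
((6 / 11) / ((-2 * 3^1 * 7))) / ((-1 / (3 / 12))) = 1 / 308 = 0.00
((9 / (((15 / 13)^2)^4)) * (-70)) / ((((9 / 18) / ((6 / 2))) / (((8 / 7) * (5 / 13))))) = -2007952544 / 3796875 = -528.84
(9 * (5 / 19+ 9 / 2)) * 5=8145 / 38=214.34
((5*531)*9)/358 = 23895/358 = 66.75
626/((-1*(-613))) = 626/613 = 1.02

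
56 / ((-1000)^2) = 7 / 125000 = 0.00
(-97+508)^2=168921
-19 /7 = -2.71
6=6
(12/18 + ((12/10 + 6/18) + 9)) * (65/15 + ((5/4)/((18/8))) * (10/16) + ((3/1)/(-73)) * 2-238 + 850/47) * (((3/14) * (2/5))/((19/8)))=-425520584/4889175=-87.03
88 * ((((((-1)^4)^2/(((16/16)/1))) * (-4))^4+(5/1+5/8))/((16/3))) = 69069/16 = 4316.81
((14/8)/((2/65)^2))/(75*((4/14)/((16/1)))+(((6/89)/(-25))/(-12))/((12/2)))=1381891875/1001278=1380.13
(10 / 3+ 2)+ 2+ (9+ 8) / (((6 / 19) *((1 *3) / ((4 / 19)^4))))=7.37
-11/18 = -0.61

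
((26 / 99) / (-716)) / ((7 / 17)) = -0.00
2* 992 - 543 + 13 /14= 20187 /14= 1441.93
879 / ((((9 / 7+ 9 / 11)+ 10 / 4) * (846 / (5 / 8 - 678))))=-122258059 / 799752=-152.87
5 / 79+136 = 10749 / 79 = 136.06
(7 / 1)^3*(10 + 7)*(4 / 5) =23324 / 5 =4664.80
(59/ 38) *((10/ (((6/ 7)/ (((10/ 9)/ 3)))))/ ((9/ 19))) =10325/ 729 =14.16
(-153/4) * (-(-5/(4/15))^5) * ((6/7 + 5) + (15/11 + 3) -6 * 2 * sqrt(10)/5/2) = -285740947265625/315392 + 217845703125 * sqrt(10)/2048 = -569615281.34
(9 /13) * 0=0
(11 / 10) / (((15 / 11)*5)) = 121 / 750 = 0.16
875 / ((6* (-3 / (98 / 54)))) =-42875 / 486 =-88.22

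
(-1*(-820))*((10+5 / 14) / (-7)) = -59450 / 49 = -1213.27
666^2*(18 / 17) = 7984008 / 17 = 469647.53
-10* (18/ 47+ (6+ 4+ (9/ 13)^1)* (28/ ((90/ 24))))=-1470412/ 1833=-802.19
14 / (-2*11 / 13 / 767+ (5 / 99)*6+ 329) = 4606602 / 108354131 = 0.04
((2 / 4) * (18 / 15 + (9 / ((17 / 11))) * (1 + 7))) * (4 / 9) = 2708 / 255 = 10.62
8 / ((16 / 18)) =9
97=97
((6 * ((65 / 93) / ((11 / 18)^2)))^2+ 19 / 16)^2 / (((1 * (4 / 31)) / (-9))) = -7388867376690120860049 / 6539228594043904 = -1129929.51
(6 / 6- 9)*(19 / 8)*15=-285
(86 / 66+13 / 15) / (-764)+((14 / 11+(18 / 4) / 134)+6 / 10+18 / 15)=5242393 / 1689204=3.10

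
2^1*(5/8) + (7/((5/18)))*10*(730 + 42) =778181/4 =194545.25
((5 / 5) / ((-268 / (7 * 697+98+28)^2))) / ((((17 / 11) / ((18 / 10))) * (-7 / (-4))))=-62208.77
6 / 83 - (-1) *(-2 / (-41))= 412 / 3403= 0.12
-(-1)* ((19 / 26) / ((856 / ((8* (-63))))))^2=0.19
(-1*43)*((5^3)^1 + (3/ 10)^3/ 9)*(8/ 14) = -5375129/ 1750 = -3071.50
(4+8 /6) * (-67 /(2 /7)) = -3752 /3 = -1250.67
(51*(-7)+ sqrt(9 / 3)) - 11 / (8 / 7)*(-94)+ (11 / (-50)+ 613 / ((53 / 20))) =sqrt(3)+ 4127909 / 5300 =780.58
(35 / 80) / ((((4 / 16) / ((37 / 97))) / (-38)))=-4921 / 194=-25.37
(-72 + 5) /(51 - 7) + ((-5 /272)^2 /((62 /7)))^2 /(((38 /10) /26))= -1.52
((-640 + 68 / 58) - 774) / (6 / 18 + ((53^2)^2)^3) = -30729 / 10684881167583793863449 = -0.00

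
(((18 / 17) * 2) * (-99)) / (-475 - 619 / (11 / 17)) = 9801 / 66929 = 0.15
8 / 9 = 0.89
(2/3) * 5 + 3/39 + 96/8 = 601/39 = 15.41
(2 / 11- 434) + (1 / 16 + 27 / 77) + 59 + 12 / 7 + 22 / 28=-371.91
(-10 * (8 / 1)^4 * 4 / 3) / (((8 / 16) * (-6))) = 163840 / 9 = 18204.44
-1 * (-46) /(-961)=-46 /961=-0.05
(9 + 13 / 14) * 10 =695 / 7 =99.29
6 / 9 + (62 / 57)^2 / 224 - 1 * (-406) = 73991521 / 181944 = 406.67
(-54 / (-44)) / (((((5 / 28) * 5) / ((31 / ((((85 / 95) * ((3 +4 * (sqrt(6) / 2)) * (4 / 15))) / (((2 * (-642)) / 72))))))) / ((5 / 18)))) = 1323483 / 7480 - 441161 * sqrt(6) / 3740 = -112.00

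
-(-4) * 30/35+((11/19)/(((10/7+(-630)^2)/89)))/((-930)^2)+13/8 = 807544852227923/159796861213500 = 5.05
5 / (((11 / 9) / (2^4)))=65.45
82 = 82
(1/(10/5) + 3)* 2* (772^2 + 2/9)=37547006/9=4171889.56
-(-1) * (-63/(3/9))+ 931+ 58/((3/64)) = 5938/3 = 1979.33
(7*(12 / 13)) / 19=84 / 247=0.34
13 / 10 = 1.30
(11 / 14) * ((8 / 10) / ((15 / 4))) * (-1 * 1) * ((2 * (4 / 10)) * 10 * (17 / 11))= -1088 / 525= -2.07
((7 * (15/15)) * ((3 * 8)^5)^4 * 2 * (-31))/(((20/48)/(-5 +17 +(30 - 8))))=-711827442245471373711322562691072/5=-142365488449094274742264500000000.00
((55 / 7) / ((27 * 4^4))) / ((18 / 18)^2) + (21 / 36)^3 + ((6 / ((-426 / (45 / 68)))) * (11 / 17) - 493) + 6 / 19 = -9289867417337 / 18863034624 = -492.49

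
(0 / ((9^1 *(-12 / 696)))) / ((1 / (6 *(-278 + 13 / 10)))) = 0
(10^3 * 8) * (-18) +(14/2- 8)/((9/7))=-1296007/9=-144000.78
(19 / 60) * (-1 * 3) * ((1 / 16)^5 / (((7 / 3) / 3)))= -171 / 146800640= -0.00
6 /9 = 2 /3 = 0.67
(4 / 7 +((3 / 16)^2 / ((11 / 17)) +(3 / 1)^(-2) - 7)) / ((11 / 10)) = -5555645 / 975744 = -5.69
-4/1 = -4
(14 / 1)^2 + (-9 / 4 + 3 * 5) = 208.75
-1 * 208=-208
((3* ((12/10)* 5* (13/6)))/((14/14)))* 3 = 117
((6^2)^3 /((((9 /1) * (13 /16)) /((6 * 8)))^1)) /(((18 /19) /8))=33619968 /13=2586151.38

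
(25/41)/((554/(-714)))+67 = 751994/11357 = 66.21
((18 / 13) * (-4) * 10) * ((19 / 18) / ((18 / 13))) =-380 / 9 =-42.22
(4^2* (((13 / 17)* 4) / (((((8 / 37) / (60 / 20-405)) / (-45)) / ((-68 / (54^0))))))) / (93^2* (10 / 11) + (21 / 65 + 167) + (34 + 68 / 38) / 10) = -1891312394400 / 54568427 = -34659.46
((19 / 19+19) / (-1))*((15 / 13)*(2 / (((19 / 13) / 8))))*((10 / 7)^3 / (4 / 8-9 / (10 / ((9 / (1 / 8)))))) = 48000000 / 4190431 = 11.45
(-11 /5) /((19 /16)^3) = -45056 /34295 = -1.31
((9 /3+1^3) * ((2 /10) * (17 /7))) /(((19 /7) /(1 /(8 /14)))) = 119 /95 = 1.25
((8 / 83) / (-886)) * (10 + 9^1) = -76 / 36769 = -0.00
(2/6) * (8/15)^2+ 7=7.09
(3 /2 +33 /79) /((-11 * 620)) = -0.00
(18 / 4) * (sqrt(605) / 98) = 99 * sqrt(5) / 196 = 1.13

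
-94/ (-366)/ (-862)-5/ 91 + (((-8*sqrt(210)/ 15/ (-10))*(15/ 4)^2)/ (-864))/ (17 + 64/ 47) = -793007/ 14354886-47*sqrt(210)/ 994176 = -0.06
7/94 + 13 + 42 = 5177/94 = 55.07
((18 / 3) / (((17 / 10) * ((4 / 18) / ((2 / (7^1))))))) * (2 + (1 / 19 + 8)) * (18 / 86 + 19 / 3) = 29016720 / 97223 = 298.46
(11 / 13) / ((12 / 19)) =209 / 156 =1.34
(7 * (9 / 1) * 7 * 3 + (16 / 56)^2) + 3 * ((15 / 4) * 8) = 1413.08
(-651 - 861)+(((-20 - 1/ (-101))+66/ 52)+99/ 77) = -28114077/ 18382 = -1529.44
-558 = -558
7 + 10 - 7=10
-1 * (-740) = 740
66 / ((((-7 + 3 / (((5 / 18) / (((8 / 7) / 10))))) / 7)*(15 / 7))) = -37730 / 1009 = -37.39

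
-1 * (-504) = 504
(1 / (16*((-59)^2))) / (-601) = -1 / 33473296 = -0.00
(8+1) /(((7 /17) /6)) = 918 /7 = 131.14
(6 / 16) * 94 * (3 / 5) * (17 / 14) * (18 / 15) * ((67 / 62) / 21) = 481797 / 303800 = 1.59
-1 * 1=-1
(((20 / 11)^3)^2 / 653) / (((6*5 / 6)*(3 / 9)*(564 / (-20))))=-64000000 / 54370978651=-0.00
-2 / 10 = -1 / 5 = -0.20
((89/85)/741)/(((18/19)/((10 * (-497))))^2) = 2088461095/53703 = 38889.10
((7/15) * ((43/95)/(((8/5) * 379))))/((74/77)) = 23177/63944880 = 0.00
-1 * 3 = -3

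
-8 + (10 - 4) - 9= -11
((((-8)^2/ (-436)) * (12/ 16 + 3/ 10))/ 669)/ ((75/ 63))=-588/ 3038375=-0.00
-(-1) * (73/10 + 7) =143/10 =14.30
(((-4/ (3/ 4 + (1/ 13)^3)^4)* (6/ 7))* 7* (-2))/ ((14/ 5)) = 143143434992523264/ 2648422294980875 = 54.05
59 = 59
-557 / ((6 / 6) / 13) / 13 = -557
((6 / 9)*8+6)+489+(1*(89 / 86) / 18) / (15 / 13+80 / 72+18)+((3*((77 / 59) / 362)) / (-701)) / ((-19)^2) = 1654241691632816719 / 3306260449587684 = 500.34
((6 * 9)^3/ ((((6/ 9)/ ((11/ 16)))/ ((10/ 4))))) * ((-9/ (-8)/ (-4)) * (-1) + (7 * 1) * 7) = 5121615015/ 256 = 20006308.65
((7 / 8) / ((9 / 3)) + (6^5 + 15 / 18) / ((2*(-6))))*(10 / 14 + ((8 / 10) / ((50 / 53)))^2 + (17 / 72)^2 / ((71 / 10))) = -16912848503837 / 18115650000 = -933.60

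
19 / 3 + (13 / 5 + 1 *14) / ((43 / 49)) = 16286 / 645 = 25.25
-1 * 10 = -10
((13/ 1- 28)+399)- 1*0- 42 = 342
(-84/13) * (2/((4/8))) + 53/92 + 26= 873/1196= 0.73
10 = 10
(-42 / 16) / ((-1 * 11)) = 21 / 88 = 0.24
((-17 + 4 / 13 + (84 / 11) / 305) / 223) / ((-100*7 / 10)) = 103849 / 97261450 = 0.00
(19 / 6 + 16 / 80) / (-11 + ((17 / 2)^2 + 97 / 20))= 101 / 1983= 0.05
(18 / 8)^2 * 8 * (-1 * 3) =-243 / 2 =-121.50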